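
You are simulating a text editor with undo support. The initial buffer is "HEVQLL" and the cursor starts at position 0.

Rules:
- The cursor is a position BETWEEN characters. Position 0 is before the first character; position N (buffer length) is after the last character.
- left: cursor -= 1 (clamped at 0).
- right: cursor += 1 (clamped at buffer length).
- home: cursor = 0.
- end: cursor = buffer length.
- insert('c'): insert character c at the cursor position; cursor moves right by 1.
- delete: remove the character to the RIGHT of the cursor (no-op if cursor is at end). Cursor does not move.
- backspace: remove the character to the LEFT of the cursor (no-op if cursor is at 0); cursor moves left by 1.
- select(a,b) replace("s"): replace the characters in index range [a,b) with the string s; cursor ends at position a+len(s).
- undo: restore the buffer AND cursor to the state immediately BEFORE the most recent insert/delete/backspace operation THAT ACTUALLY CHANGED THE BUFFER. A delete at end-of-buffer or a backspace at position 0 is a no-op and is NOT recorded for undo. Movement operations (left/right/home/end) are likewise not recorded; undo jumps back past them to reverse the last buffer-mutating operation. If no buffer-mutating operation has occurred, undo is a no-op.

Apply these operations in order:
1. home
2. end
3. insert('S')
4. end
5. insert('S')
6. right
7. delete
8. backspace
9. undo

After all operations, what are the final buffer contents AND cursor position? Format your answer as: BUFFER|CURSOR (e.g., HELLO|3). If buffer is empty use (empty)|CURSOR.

Answer: HEVQLLSS|8

Derivation:
After op 1 (home): buf='HEVQLL' cursor=0
After op 2 (end): buf='HEVQLL' cursor=6
After op 3 (insert('S')): buf='HEVQLLS' cursor=7
After op 4 (end): buf='HEVQLLS' cursor=7
After op 5 (insert('S')): buf='HEVQLLSS' cursor=8
After op 6 (right): buf='HEVQLLSS' cursor=8
After op 7 (delete): buf='HEVQLLSS' cursor=8
After op 8 (backspace): buf='HEVQLLS' cursor=7
After op 9 (undo): buf='HEVQLLSS' cursor=8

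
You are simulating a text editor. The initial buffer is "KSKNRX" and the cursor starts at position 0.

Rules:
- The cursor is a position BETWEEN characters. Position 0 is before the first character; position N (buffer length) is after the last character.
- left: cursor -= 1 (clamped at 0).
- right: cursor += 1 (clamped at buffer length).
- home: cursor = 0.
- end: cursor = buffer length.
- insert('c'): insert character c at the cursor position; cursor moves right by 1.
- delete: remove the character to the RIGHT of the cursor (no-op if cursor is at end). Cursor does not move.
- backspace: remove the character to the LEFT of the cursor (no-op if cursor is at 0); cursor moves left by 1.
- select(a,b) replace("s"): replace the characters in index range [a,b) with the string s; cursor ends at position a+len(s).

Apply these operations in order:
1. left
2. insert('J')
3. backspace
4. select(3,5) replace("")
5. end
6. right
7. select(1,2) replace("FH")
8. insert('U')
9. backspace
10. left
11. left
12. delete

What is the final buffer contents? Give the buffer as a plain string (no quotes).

After op 1 (left): buf='KSKNRX' cursor=0
After op 2 (insert('J')): buf='JKSKNRX' cursor=1
After op 3 (backspace): buf='KSKNRX' cursor=0
After op 4 (select(3,5) replace("")): buf='KSKX' cursor=3
After op 5 (end): buf='KSKX' cursor=4
After op 6 (right): buf='KSKX' cursor=4
After op 7 (select(1,2) replace("FH")): buf='KFHKX' cursor=3
After op 8 (insert('U')): buf='KFHUKX' cursor=4
After op 9 (backspace): buf='KFHKX' cursor=3
After op 10 (left): buf='KFHKX' cursor=2
After op 11 (left): buf='KFHKX' cursor=1
After op 12 (delete): buf='KHKX' cursor=1

Answer: KHKX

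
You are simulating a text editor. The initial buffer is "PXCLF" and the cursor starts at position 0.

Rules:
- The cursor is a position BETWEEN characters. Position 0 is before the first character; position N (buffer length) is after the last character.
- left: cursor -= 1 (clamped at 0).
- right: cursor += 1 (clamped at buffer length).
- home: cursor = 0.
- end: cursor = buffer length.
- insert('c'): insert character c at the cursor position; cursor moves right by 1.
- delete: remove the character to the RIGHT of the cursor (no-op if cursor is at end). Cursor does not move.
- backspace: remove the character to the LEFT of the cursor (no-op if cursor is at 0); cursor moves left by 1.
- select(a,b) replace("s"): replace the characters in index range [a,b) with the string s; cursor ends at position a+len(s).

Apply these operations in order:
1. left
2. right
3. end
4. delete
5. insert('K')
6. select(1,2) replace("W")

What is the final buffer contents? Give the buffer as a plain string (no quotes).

After op 1 (left): buf='PXCLF' cursor=0
After op 2 (right): buf='PXCLF' cursor=1
After op 3 (end): buf='PXCLF' cursor=5
After op 4 (delete): buf='PXCLF' cursor=5
After op 5 (insert('K')): buf='PXCLFK' cursor=6
After op 6 (select(1,2) replace("W")): buf='PWCLFK' cursor=2

Answer: PWCLFK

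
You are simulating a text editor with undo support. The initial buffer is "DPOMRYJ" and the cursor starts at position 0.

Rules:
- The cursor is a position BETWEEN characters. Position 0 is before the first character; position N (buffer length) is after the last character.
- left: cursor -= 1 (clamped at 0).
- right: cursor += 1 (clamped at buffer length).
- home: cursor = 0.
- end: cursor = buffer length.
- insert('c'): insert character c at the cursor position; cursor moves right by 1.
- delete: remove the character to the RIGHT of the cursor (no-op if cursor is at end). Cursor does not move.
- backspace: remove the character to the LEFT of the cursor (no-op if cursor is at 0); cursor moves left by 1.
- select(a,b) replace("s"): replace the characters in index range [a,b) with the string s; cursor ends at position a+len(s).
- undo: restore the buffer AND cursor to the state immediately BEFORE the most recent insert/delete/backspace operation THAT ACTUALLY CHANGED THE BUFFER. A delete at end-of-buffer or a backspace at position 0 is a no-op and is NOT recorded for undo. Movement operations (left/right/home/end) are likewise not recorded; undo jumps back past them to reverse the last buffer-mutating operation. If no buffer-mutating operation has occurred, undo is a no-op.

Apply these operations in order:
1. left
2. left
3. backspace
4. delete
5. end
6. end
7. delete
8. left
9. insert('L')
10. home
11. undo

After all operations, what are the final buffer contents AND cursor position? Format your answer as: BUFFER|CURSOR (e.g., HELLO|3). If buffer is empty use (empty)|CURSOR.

After op 1 (left): buf='DPOMRYJ' cursor=0
After op 2 (left): buf='DPOMRYJ' cursor=0
After op 3 (backspace): buf='DPOMRYJ' cursor=0
After op 4 (delete): buf='POMRYJ' cursor=0
After op 5 (end): buf='POMRYJ' cursor=6
After op 6 (end): buf='POMRYJ' cursor=6
After op 7 (delete): buf='POMRYJ' cursor=6
After op 8 (left): buf='POMRYJ' cursor=5
After op 9 (insert('L')): buf='POMRYLJ' cursor=6
After op 10 (home): buf='POMRYLJ' cursor=0
After op 11 (undo): buf='POMRYJ' cursor=5

Answer: POMRYJ|5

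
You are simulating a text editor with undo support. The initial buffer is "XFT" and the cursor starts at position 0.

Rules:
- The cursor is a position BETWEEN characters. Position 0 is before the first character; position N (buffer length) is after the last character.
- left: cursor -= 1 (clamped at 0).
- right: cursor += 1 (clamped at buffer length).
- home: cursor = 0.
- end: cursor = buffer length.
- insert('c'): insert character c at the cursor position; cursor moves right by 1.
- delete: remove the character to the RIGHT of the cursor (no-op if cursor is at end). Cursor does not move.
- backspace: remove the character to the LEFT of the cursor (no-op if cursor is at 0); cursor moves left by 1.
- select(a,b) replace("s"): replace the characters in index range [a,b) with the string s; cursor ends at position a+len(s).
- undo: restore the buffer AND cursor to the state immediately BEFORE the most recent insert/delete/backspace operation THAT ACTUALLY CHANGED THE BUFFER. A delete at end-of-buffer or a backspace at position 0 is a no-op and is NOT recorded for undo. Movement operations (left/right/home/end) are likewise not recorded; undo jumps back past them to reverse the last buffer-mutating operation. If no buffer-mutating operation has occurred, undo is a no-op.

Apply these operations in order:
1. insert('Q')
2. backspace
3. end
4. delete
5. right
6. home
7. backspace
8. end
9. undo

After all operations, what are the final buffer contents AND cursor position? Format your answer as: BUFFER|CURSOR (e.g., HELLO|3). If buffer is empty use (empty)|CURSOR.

After op 1 (insert('Q')): buf='QXFT' cursor=1
After op 2 (backspace): buf='XFT' cursor=0
After op 3 (end): buf='XFT' cursor=3
After op 4 (delete): buf='XFT' cursor=3
After op 5 (right): buf='XFT' cursor=3
After op 6 (home): buf='XFT' cursor=0
After op 7 (backspace): buf='XFT' cursor=0
After op 8 (end): buf='XFT' cursor=3
After op 9 (undo): buf='QXFT' cursor=1

Answer: QXFT|1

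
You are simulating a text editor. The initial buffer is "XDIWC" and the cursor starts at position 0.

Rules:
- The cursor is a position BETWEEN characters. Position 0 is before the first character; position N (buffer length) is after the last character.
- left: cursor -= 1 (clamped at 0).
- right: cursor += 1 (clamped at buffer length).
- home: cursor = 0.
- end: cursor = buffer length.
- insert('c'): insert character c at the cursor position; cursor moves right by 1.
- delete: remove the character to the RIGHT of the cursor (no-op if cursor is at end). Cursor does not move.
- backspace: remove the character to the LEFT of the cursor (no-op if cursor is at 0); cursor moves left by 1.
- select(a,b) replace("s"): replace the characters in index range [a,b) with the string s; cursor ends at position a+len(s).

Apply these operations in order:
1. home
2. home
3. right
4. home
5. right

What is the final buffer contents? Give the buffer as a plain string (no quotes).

After op 1 (home): buf='XDIWC' cursor=0
After op 2 (home): buf='XDIWC' cursor=0
After op 3 (right): buf='XDIWC' cursor=1
After op 4 (home): buf='XDIWC' cursor=0
After op 5 (right): buf='XDIWC' cursor=1

Answer: XDIWC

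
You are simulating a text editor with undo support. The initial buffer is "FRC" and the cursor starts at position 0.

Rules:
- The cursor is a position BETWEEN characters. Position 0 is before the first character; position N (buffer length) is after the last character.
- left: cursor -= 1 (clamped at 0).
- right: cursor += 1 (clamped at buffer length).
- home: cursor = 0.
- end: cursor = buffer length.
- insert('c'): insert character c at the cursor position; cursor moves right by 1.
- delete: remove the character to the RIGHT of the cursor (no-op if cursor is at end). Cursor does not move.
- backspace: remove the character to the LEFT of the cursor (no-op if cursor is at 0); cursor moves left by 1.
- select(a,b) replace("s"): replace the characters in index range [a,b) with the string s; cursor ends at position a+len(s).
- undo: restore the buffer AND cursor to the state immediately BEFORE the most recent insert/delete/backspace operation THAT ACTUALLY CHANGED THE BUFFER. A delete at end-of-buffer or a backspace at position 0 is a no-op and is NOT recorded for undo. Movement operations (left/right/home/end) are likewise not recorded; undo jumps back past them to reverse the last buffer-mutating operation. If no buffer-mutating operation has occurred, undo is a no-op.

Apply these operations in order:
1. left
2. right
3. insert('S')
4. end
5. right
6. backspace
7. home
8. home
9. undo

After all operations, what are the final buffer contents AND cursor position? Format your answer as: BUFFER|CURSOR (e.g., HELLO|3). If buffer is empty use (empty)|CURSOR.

Answer: FSRC|4

Derivation:
After op 1 (left): buf='FRC' cursor=0
After op 2 (right): buf='FRC' cursor=1
After op 3 (insert('S')): buf='FSRC' cursor=2
After op 4 (end): buf='FSRC' cursor=4
After op 5 (right): buf='FSRC' cursor=4
After op 6 (backspace): buf='FSR' cursor=3
After op 7 (home): buf='FSR' cursor=0
After op 8 (home): buf='FSR' cursor=0
After op 9 (undo): buf='FSRC' cursor=4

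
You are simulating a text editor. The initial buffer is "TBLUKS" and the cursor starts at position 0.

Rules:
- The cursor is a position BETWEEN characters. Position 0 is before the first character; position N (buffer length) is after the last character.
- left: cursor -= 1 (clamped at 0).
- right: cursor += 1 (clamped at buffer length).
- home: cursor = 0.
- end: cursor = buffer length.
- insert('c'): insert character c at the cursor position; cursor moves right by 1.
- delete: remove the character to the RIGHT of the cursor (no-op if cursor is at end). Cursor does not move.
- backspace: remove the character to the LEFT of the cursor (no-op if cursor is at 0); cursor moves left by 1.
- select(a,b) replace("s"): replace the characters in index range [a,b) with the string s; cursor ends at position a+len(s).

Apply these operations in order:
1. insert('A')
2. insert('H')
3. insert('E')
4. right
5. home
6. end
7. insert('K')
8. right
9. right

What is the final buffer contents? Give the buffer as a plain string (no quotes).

After op 1 (insert('A')): buf='ATBLUKS' cursor=1
After op 2 (insert('H')): buf='AHTBLUKS' cursor=2
After op 3 (insert('E')): buf='AHETBLUKS' cursor=3
After op 4 (right): buf='AHETBLUKS' cursor=4
After op 5 (home): buf='AHETBLUKS' cursor=0
After op 6 (end): buf='AHETBLUKS' cursor=9
After op 7 (insert('K')): buf='AHETBLUKSK' cursor=10
After op 8 (right): buf='AHETBLUKSK' cursor=10
After op 9 (right): buf='AHETBLUKSK' cursor=10

Answer: AHETBLUKSK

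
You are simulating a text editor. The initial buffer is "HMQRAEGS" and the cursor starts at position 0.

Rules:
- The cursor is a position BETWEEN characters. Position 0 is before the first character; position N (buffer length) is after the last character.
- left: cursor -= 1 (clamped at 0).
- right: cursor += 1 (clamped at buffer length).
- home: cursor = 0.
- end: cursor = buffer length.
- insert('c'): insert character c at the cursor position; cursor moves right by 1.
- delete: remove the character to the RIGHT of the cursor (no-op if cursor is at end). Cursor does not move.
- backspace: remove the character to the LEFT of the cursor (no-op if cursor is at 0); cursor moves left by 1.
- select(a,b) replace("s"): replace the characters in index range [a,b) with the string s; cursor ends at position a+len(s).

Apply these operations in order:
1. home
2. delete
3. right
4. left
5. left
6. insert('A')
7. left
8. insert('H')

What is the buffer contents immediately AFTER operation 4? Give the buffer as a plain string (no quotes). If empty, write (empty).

Answer: MQRAEGS

Derivation:
After op 1 (home): buf='HMQRAEGS' cursor=0
After op 2 (delete): buf='MQRAEGS' cursor=0
After op 3 (right): buf='MQRAEGS' cursor=1
After op 4 (left): buf='MQRAEGS' cursor=0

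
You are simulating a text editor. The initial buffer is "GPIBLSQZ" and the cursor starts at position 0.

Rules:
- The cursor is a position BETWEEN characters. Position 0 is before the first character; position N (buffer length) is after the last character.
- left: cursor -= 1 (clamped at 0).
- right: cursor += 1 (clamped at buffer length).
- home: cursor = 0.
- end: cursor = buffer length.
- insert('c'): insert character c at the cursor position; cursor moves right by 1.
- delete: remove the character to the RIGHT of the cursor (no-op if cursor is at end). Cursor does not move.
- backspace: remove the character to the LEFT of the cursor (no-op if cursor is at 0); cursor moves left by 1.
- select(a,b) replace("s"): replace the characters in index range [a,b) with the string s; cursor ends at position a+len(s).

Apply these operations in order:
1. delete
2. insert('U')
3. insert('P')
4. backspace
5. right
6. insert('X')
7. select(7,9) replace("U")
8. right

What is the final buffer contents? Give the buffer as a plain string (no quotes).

Answer: UPXIBLSU

Derivation:
After op 1 (delete): buf='PIBLSQZ' cursor=0
After op 2 (insert('U')): buf='UPIBLSQZ' cursor=1
After op 3 (insert('P')): buf='UPPIBLSQZ' cursor=2
After op 4 (backspace): buf='UPIBLSQZ' cursor=1
After op 5 (right): buf='UPIBLSQZ' cursor=2
After op 6 (insert('X')): buf='UPXIBLSQZ' cursor=3
After op 7 (select(7,9) replace("U")): buf='UPXIBLSU' cursor=8
After op 8 (right): buf='UPXIBLSU' cursor=8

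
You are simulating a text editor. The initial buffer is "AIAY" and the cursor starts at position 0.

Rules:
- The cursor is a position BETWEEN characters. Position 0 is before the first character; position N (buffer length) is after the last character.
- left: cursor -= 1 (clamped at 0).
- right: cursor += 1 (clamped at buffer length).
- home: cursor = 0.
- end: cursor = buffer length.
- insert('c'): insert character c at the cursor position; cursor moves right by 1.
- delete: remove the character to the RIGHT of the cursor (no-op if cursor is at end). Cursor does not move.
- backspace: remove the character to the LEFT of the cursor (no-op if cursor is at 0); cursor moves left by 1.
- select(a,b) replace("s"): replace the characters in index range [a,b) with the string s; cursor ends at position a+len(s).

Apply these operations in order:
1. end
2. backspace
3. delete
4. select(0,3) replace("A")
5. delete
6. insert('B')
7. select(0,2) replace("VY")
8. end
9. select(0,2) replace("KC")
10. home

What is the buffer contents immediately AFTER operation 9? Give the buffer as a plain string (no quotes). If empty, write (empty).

Answer: KC

Derivation:
After op 1 (end): buf='AIAY' cursor=4
After op 2 (backspace): buf='AIA' cursor=3
After op 3 (delete): buf='AIA' cursor=3
After op 4 (select(0,3) replace("A")): buf='A' cursor=1
After op 5 (delete): buf='A' cursor=1
After op 6 (insert('B')): buf='AB' cursor=2
After op 7 (select(0,2) replace("VY")): buf='VY' cursor=2
After op 8 (end): buf='VY' cursor=2
After op 9 (select(0,2) replace("KC")): buf='KC' cursor=2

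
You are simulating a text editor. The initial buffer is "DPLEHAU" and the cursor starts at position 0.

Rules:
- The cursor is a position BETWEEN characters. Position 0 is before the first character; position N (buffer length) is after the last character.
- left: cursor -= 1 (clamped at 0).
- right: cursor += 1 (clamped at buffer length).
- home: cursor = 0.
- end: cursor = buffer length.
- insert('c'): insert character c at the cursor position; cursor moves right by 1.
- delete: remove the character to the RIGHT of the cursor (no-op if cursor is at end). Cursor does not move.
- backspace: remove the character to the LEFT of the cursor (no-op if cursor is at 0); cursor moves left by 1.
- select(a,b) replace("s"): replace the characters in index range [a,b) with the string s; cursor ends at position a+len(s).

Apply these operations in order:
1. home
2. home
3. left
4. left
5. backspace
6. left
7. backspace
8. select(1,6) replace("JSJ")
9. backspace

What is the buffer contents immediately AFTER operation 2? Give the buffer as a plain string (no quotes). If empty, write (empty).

Answer: DPLEHAU

Derivation:
After op 1 (home): buf='DPLEHAU' cursor=0
After op 2 (home): buf='DPLEHAU' cursor=0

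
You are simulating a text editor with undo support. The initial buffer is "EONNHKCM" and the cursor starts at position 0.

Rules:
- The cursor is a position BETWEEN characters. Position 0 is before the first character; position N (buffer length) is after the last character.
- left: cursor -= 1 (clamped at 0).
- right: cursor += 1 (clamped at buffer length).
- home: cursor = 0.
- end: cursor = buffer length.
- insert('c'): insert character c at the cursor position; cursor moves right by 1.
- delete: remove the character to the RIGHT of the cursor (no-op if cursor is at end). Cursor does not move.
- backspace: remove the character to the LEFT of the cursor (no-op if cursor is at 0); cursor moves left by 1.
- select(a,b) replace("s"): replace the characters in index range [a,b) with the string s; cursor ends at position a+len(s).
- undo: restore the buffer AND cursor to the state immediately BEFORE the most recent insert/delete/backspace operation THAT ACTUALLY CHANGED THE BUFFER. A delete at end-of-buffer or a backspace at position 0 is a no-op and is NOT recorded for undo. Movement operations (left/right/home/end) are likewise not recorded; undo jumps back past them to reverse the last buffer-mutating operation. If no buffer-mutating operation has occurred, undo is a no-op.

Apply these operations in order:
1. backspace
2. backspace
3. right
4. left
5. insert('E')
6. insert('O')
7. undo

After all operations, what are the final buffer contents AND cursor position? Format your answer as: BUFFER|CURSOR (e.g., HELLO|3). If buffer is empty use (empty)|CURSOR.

Answer: EEONNHKCM|1

Derivation:
After op 1 (backspace): buf='EONNHKCM' cursor=0
After op 2 (backspace): buf='EONNHKCM' cursor=0
After op 3 (right): buf='EONNHKCM' cursor=1
After op 4 (left): buf='EONNHKCM' cursor=0
After op 5 (insert('E')): buf='EEONNHKCM' cursor=1
After op 6 (insert('O')): buf='EOEONNHKCM' cursor=2
After op 7 (undo): buf='EEONNHKCM' cursor=1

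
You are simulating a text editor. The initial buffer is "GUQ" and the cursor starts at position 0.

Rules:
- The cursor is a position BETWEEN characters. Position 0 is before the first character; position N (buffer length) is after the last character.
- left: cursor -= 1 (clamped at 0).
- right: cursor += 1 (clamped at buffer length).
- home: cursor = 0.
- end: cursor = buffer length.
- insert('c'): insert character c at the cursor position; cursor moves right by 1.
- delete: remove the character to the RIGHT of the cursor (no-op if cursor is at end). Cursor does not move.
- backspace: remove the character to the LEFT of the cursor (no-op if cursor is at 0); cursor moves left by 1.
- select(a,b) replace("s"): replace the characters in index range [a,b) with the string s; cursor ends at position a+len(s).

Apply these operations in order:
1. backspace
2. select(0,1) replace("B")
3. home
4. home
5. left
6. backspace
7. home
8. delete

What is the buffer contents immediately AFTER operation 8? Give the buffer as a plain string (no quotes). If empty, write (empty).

Answer: UQ

Derivation:
After op 1 (backspace): buf='GUQ' cursor=0
After op 2 (select(0,1) replace("B")): buf='BUQ' cursor=1
After op 3 (home): buf='BUQ' cursor=0
After op 4 (home): buf='BUQ' cursor=0
After op 5 (left): buf='BUQ' cursor=0
After op 6 (backspace): buf='BUQ' cursor=0
After op 7 (home): buf='BUQ' cursor=0
After op 8 (delete): buf='UQ' cursor=0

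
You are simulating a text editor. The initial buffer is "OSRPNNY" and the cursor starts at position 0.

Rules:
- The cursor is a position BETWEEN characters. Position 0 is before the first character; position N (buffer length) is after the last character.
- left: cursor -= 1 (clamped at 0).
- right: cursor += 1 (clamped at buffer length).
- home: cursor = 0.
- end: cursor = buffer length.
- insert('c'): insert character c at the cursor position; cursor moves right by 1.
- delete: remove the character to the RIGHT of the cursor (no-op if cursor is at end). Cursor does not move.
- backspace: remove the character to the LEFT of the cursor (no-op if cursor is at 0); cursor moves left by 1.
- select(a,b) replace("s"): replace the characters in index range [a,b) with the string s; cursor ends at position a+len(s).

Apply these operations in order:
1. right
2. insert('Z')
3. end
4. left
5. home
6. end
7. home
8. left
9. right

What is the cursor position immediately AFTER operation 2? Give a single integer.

Answer: 2

Derivation:
After op 1 (right): buf='OSRPNNY' cursor=1
After op 2 (insert('Z')): buf='OZSRPNNY' cursor=2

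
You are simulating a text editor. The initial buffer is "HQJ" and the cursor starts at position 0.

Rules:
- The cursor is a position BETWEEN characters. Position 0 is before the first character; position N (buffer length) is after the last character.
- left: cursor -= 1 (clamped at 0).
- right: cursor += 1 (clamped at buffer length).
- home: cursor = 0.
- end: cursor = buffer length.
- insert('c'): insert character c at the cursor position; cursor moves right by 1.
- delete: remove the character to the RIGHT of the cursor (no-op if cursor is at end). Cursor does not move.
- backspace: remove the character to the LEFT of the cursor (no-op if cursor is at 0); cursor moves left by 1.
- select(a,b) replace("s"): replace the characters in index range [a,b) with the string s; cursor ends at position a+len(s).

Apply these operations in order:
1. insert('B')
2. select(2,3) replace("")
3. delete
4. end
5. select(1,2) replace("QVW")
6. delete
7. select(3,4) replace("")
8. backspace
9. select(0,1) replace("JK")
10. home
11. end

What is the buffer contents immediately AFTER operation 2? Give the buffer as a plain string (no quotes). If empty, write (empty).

After op 1 (insert('B')): buf='BHQJ' cursor=1
After op 2 (select(2,3) replace("")): buf='BHJ' cursor=2

Answer: BHJ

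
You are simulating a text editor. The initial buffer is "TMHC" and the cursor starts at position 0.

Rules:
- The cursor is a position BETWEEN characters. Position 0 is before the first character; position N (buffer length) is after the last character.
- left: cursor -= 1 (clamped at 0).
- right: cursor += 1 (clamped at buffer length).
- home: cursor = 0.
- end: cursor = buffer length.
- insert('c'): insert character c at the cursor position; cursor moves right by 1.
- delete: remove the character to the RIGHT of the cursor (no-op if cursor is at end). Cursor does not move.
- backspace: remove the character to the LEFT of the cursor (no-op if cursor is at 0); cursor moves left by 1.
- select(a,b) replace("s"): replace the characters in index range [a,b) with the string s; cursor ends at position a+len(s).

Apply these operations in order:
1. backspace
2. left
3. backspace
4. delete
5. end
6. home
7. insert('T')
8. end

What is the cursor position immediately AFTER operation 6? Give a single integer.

After op 1 (backspace): buf='TMHC' cursor=0
After op 2 (left): buf='TMHC' cursor=0
After op 3 (backspace): buf='TMHC' cursor=0
After op 4 (delete): buf='MHC' cursor=0
After op 5 (end): buf='MHC' cursor=3
After op 6 (home): buf='MHC' cursor=0

Answer: 0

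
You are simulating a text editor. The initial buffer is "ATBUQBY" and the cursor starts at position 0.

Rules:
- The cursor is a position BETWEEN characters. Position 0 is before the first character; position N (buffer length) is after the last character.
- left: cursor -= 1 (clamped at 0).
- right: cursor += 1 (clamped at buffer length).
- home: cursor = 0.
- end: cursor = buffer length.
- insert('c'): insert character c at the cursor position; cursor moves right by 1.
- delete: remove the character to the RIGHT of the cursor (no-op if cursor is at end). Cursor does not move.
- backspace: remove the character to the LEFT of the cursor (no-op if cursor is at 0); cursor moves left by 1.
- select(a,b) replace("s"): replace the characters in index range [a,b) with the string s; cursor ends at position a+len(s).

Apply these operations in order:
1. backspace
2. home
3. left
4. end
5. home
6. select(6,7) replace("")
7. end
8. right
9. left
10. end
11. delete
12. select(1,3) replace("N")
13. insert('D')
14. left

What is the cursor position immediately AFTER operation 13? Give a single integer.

After op 1 (backspace): buf='ATBUQBY' cursor=0
After op 2 (home): buf='ATBUQBY' cursor=0
After op 3 (left): buf='ATBUQBY' cursor=0
After op 4 (end): buf='ATBUQBY' cursor=7
After op 5 (home): buf='ATBUQBY' cursor=0
After op 6 (select(6,7) replace("")): buf='ATBUQB' cursor=6
After op 7 (end): buf='ATBUQB' cursor=6
After op 8 (right): buf='ATBUQB' cursor=6
After op 9 (left): buf='ATBUQB' cursor=5
After op 10 (end): buf='ATBUQB' cursor=6
After op 11 (delete): buf='ATBUQB' cursor=6
After op 12 (select(1,3) replace("N")): buf='ANUQB' cursor=2
After op 13 (insert('D')): buf='ANDUQB' cursor=3

Answer: 3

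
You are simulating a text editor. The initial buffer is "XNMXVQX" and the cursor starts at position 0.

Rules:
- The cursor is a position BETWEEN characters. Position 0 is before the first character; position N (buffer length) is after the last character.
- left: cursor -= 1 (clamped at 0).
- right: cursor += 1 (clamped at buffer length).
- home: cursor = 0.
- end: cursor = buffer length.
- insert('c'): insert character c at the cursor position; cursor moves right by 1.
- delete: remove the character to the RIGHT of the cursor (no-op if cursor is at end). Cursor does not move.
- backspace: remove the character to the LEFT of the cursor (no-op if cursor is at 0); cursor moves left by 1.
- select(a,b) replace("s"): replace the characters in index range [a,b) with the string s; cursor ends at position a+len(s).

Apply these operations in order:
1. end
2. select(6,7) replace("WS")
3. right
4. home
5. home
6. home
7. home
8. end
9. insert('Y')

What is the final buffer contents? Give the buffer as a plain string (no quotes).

Answer: XNMXVQWSY

Derivation:
After op 1 (end): buf='XNMXVQX' cursor=7
After op 2 (select(6,7) replace("WS")): buf='XNMXVQWS' cursor=8
After op 3 (right): buf='XNMXVQWS' cursor=8
After op 4 (home): buf='XNMXVQWS' cursor=0
After op 5 (home): buf='XNMXVQWS' cursor=0
After op 6 (home): buf='XNMXVQWS' cursor=0
After op 7 (home): buf='XNMXVQWS' cursor=0
After op 8 (end): buf='XNMXVQWS' cursor=8
After op 9 (insert('Y')): buf='XNMXVQWSY' cursor=9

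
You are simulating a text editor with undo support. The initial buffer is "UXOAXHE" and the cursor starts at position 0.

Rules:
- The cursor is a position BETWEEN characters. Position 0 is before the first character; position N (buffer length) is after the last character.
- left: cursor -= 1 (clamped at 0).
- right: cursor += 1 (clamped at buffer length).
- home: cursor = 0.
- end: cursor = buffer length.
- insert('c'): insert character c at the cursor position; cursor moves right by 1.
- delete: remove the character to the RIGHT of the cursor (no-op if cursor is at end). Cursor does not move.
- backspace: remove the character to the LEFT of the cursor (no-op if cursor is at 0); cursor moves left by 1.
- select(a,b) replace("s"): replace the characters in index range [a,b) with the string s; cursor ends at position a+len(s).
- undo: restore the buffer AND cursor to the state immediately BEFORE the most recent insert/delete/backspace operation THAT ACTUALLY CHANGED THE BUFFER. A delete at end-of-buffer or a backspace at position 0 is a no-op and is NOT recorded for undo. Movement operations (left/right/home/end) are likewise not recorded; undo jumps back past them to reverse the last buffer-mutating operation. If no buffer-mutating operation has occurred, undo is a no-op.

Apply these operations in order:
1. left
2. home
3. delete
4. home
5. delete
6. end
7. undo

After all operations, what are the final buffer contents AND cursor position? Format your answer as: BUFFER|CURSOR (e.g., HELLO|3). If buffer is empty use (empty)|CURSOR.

Answer: XOAXHE|0

Derivation:
After op 1 (left): buf='UXOAXHE' cursor=0
After op 2 (home): buf='UXOAXHE' cursor=0
After op 3 (delete): buf='XOAXHE' cursor=0
After op 4 (home): buf='XOAXHE' cursor=0
After op 5 (delete): buf='OAXHE' cursor=0
After op 6 (end): buf='OAXHE' cursor=5
After op 7 (undo): buf='XOAXHE' cursor=0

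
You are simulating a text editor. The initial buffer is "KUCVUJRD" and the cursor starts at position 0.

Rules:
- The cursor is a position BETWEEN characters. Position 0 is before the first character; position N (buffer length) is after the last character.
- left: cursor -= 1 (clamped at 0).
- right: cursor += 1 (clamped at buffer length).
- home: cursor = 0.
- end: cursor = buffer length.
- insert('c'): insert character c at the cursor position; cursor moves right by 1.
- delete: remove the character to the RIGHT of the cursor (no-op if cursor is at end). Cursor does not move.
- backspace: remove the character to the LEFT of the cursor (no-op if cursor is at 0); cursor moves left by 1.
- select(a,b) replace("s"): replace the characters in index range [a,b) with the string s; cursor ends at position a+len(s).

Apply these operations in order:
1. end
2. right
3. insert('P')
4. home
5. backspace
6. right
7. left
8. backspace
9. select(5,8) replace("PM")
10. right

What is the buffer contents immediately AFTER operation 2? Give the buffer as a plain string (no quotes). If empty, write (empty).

After op 1 (end): buf='KUCVUJRD' cursor=8
After op 2 (right): buf='KUCVUJRD' cursor=8

Answer: KUCVUJRD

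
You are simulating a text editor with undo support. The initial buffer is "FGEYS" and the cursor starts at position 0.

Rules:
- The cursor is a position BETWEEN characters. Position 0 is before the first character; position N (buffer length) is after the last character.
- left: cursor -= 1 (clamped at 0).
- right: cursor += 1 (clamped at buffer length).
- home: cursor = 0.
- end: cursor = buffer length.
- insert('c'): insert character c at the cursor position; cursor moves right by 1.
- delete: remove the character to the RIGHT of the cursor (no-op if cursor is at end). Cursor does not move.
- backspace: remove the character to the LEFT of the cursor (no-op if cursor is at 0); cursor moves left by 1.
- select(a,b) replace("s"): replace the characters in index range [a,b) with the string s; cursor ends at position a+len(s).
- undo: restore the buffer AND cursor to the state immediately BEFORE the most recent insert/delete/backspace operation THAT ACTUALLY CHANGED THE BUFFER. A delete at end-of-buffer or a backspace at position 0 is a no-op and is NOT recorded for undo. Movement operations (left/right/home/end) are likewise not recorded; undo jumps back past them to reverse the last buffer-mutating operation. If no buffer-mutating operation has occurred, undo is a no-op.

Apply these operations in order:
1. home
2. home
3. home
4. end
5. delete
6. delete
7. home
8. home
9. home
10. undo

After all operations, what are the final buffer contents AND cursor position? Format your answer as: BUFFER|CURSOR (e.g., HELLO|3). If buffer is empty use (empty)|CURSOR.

After op 1 (home): buf='FGEYS' cursor=0
After op 2 (home): buf='FGEYS' cursor=0
After op 3 (home): buf='FGEYS' cursor=0
After op 4 (end): buf='FGEYS' cursor=5
After op 5 (delete): buf='FGEYS' cursor=5
After op 6 (delete): buf='FGEYS' cursor=5
After op 7 (home): buf='FGEYS' cursor=0
After op 8 (home): buf='FGEYS' cursor=0
After op 9 (home): buf='FGEYS' cursor=0
After op 10 (undo): buf='FGEYS' cursor=0

Answer: FGEYS|0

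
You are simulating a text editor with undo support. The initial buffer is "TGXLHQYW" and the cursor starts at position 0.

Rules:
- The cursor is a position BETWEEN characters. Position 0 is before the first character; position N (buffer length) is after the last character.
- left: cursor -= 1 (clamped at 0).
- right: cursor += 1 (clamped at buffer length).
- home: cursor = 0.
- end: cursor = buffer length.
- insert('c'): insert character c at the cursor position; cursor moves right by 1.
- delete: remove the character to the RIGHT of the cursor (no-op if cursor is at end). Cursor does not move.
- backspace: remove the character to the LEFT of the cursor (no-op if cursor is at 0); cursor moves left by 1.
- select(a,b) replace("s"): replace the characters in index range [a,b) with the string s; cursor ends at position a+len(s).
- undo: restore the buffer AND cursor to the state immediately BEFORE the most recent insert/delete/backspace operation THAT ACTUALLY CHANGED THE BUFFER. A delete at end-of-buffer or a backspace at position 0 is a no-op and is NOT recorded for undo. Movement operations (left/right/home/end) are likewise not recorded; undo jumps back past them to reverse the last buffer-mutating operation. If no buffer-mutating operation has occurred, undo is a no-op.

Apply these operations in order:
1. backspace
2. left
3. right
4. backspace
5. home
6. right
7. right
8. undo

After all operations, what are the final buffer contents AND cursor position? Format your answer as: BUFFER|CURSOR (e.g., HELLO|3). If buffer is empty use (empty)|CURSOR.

Answer: TGXLHQYW|1

Derivation:
After op 1 (backspace): buf='TGXLHQYW' cursor=0
After op 2 (left): buf='TGXLHQYW' cursor=0
After op 3 (right): buf='TGXLHQYW' cursor=1
After op 4 (backspace): buf='GXLHQYW' cursor=0
After op 5 (home): buf='GXLHQYW' cursor=0
After op 6 (right): buf='GXLHQYW' cursor=1
After op 7 (right): buf='GXLHQYW' cursor=2
After op 8 (undo): buf='TGXLHQYW' cursor=1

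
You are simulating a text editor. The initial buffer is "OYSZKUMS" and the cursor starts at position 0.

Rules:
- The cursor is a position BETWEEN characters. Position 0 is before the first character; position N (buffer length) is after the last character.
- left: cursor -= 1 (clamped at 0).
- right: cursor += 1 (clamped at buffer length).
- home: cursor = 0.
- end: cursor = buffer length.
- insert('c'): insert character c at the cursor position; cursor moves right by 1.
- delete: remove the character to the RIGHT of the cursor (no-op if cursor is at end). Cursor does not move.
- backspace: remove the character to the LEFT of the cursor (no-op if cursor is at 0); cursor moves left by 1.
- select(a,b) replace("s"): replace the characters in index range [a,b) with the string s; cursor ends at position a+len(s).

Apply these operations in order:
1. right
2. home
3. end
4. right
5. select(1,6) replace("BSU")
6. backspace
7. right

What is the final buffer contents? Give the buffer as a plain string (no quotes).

After op 1 (right): buf='OYSZKUMS' cursor=1
After op 2 (home): buf='OYSZKUMS' cursor=0
After op 3 (end): buf='OYSZKUMS' cursor=8
After op 4 (right): buf='OYSZKUMS' cursor=8
After op 5 (select(1,6) replace("BSU")): buf='OBSUMS' cursor=4
After op 6 (backspace): buf='OBSMS' cursor=3
After op 7 (right): buf='OBSMS' cursor=4

Answer: OBSMS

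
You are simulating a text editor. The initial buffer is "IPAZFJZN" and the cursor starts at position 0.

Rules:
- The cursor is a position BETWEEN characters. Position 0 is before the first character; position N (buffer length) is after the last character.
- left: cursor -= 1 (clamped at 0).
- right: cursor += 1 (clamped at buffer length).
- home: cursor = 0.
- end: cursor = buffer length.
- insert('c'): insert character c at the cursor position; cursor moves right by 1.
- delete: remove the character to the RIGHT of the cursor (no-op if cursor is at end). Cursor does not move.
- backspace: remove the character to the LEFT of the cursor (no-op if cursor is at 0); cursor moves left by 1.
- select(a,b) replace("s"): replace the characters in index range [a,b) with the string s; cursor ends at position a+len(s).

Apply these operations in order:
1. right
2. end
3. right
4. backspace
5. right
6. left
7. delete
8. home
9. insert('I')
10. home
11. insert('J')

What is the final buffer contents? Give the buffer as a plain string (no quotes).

Answer: JIIPAZFJ

Derivation:
After op 1 (right): buf='IPAZFJZN' cursor=1
After op 2 (end): buf='IPAZFJZN' cursor=8
After op 3 (right): buf='IPAZFJZN' cursor=8
After op 4 (backspace): buf='IPAZFJZ' cursor=7
After op 5 (right): buf='IPAZFJZ' cursor=7
After op 6 (left): buf='IPAZFJZ' cursor=6
After op 7 (delete): buf='IPAZFJ' cursor=6
After op 8 (home): buf='IPAZFJ' cursor=0
After op 9 (insert('I')): buf='IIPAZFJ' cursor=1
After op 10 (home): buf='IIPAZFJ' cursor=0
After op 11 (insert('J')): buf='JIIPAZFJ' cursor=1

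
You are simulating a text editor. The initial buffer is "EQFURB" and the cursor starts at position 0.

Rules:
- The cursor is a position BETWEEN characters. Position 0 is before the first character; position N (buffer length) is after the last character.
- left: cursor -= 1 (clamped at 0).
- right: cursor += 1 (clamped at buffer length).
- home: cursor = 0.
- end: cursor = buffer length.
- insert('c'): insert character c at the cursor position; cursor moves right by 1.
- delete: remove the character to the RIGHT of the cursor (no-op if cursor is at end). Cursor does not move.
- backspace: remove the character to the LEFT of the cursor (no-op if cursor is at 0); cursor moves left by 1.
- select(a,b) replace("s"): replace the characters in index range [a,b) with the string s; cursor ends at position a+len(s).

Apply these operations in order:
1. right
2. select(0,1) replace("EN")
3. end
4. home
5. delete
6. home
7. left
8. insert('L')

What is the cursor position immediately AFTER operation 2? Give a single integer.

Answer: 2

Derivation:
After op 1 (right): buf='EQFURB' cursor=1
After op 2 (select(0,1) replace("EN")): buf='ENQFURB' cursor=2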